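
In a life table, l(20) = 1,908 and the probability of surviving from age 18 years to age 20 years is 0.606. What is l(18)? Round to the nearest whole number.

3149

l(18) = l(20) / p = 1,908 / 0.606 = 3149.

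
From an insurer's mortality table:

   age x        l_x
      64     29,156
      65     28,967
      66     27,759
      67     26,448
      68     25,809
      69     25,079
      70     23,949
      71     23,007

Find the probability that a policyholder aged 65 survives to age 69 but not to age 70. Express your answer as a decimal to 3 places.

This is the probability of reaching 69 but not 70, conditional on being alive at 65: (l_69 − l_70) / l_65.
= (25,079 − 23,949) / 28,967 = 1,130 / 28,967 = 0.039010.

0.039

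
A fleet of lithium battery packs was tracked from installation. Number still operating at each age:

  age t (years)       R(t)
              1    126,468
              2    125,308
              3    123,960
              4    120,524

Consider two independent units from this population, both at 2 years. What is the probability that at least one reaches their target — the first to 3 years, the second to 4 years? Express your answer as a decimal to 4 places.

0.9996

p₁ = R(3)/R(2) = 123,960/125,308 = 0.989243; p₂ = R(4)/R(2) = 120,524/125,308 = 0.961822.
P(at least one) = 1 − (1−p₁)(1−p₂) = 1 − 0.010757 × 0.038178 = 0.999589.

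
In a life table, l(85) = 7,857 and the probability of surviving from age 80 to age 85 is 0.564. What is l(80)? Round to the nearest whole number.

13931

l(80) = l(85) / p = 7,857 / 0.564 = 13931.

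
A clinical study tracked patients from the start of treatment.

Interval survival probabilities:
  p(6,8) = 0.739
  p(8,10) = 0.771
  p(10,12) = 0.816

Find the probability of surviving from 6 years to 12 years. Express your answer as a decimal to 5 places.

Survival from 6 to 12 is the product of surviving each interval: 0.739 × 0.771 × 0.816.
= 0.464932.

0.46493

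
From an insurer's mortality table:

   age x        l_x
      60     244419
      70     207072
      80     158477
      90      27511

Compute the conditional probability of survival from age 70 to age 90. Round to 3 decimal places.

We want 20p70 = l_90/l_70.
The conditional survival probability is l_90/l_70 = 27511/207072 = 0.132857.

0.133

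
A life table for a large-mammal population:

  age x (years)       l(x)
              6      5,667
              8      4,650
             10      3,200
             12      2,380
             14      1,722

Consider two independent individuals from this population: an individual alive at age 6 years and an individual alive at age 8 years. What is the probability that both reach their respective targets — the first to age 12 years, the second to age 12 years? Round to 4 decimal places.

p₁ = l(12)/l(6) = 2,380/5,667 = 0.419975; p₂ = l(12)/l(8) = 2,380/4,650 = 0.511828.
P(both) = p₁ × p₂ = 0.419975 × 0.511828 = 0.214955.

0.2150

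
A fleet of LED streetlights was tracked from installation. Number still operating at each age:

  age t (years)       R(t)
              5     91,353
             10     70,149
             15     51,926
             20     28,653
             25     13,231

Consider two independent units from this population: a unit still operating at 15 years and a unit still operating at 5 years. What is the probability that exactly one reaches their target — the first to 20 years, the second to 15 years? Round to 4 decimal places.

0.4929

p₁ = R(20)/R(15) = 28,653/51,926 = 0.551804; p₂ = R(15)/R(5) = 51,926/91,353 = 0.568410.
P(exactly one) = p₁(1−p₂) + (1−p₁)p₂ = 0.238153 + 0.254759 = 0.492912.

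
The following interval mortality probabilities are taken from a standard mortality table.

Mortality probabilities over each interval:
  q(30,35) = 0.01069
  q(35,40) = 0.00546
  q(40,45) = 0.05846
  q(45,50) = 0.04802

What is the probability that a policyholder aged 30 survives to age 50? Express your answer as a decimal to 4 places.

0.8819

The overall survival probability is (1 − 0.01069) × (1 − 0.00546) × (1 − 0.05846) × (1 − 0.04802).
= 0.98931 × 0.99454 × 0.94154 × 0.95198 = 0.881904.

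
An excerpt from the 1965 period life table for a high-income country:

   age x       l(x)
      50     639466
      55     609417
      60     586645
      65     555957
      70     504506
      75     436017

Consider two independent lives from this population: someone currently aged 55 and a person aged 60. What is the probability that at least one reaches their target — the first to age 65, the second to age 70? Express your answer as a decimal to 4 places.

p₁ = l(65)/l(55) = 555957/609417 = 0.912277; p₂ = l(70)/l(60) = 504506/586645 = 0.859985.
P(at least one) = 1 − (1−p₁)(1−p₂) = 1 − 0.087723 × 0.140015 = 0.987717.

0.9877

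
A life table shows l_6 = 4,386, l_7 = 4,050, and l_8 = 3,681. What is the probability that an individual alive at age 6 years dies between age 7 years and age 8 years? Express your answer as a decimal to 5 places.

This is the probability of reaching 7 but not 8, conditional on being alive at 6: (l_7 − l_8) / l_6.
= (4,050 − 3,681) / 4,386 = 369 / 4,386 = 0.084131.

0.08413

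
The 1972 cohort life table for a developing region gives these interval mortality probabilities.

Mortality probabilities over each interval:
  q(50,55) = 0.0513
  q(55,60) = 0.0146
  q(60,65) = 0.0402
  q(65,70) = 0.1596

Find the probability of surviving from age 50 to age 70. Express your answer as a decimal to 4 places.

P(survive 50→70) = (1 − 0.0513) × (1 − 0.0146) × (1 − 0.0402) × (1 − 0.1596).
= 0.9487 × 0.9854 × 0.9598 × 0.8404 = 0.754064.

0.7541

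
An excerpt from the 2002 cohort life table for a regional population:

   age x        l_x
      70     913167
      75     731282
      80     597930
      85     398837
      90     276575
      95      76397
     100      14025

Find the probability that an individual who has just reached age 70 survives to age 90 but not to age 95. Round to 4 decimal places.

0.2192

We want 20|5q70 = (l_90 − l_95)/l_70.
This is the probability of reaching 90 but not 95, conditional on being alive at 70: (l_90 − l_95) / l_70.
= (276575 − 76397) / 913167 = 200178 / 913167 = 0.219213.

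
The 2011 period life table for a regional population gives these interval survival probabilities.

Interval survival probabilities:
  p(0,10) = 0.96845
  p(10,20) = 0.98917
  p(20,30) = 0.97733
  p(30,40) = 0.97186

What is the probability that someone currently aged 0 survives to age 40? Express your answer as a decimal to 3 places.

0.910

The overall survival probability is 0.96845 × 0.98917 × 0.97733 × 0.97186.
= 0.909899.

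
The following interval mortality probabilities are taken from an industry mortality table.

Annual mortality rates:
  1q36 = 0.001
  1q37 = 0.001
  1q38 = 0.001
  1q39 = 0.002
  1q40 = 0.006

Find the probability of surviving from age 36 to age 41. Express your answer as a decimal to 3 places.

5p36 = (1 − 0.001) × (1 − 0.001) × (1 − 0.001) × (1 − 0.002) × (1 − 0.006).
= 0.999 × 0.999 × 0.999 × 0.998 × 0.994 = 0.989039.

0.989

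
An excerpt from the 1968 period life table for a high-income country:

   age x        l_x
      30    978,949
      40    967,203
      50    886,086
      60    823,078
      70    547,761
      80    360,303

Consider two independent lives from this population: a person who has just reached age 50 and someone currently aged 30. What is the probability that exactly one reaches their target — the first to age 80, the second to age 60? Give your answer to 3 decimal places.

p₁ = l_80/l_50 = 360,303/886,086 = 0.406623; p₂ = l_60/l_30 = 823,078/978,949 = 0.840777.
P(exactly one) = p₁(1−p₂) + (1−p₁)p₂ = 0.064744 + 0.498898 = 0.563641.

0.564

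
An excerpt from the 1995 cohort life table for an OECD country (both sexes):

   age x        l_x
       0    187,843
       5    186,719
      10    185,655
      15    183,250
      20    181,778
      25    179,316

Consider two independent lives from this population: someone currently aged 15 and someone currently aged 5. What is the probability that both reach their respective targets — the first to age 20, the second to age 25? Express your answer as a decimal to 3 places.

0.953

p₁ = l_20/l_15 = 181,778/183,250 = 0.991967; p₂ = l_25/l_5 = 179,316/186,719 = 0.960352.
P(both) = p₁ × p₂ = 0.991967 × 0.960352 = 0.952637.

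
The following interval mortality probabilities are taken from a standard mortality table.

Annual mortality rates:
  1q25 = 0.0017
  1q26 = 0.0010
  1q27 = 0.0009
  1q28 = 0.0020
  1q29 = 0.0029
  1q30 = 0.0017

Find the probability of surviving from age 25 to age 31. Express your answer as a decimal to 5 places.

0.98984

6p25 = (1 − 0.0017) × (1 − 0.0010) × (1 − 0.0009) × (1 − 0.0020) × (1 − 0.0029) × (1 − 0.0017).
= 0.9983 × 0.9990 × 0.9991 × 0.9980 × 0.9971 × 0.9983 = 0.989842.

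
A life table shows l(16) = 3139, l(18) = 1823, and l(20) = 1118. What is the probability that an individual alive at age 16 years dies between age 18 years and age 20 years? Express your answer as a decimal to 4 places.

0.2246

This is the probability of reaching 18 but not 20, conditional on being alive at 16: (l(18) − l(20)) / l(16).
= (1823 − 1118) / 3139 = 705 / 3139 = 0.224594.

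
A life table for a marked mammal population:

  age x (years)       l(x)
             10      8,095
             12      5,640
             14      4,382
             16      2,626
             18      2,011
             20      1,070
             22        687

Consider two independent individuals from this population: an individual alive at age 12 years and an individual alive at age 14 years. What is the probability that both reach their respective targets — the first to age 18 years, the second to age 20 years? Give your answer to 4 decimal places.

0.0871

p₁ = l(18)/l(12) = 2,011/5,640 = 0.356560; p₂ = l(20)/l(14) = 1,070/4,382 = 0.244181.
P(both) = p₁ × p₂ = 0.356560 × 0.244181 = 0.087065.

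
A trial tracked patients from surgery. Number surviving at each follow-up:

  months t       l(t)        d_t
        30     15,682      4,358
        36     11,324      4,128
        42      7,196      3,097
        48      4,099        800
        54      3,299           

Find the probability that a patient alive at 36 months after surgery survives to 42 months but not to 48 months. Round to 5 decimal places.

0.27349

This is the probability of reaching 42 but not 48, conditional on being alive at 36: (l(42) − l(48)) / l(36).
= (7,196 − 4,099) / 11,324 = 3,097 / 11,324 = 0.273490.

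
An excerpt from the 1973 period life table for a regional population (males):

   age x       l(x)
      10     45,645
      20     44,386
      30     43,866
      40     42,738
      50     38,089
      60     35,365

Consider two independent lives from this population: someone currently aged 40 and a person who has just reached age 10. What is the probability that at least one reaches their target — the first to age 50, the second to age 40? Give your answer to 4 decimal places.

0.9931

p₁ = l(50)/l(40) = 38,089/42,738 = 0.891221; p₂ = l(40)/l(10) = 42,738/45,645 = 0.936313.
P(at least one) = 1 − (1−p₁)(1−p₂) = 1 − 0.108779 × 0.063687 = 0.993072.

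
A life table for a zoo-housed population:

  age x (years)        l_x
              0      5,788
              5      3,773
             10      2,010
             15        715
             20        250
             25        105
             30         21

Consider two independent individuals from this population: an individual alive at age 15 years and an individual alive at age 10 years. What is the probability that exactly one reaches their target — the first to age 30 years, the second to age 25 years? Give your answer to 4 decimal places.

0.0785

p₁ = l_30/l_15 = 21/715 = 0.029371; p₂ = l_25/l_10 = 105/2,010 = 0.052239.
P(exactly one) = p₁(1−p₂) + (1−p₁)p₂ = 0.027837 + 0.050705 = 0.078541.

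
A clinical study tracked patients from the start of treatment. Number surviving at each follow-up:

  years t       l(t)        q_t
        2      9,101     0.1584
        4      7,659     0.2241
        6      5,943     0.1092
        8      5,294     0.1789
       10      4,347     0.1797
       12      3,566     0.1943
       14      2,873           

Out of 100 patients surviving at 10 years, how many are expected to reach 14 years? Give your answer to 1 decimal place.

The relevant probability is 2,873/4,347 = 0.660916.
Expected number = 100 × 0.660916 = 66.1.

66.1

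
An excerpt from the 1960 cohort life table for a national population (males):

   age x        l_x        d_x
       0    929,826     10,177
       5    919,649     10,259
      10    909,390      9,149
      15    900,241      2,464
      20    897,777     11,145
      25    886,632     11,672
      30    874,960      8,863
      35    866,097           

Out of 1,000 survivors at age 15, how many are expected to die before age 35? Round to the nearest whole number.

38

The relevant probability is 1 − 866,097/900,241 = 0.037928.
Expected number = 1,000 × 0.037928 = 38.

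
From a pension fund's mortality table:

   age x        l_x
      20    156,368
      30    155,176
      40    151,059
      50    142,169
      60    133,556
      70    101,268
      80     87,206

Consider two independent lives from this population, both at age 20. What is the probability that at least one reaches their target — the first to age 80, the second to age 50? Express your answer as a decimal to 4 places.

p₁ = l_80/l_20 = 87,206/156,368 = 0.557697; p₂ = l_50/l_20 = 142,169/156,368 = 0.909195.
P(at least one) = 1 − (1−p₁)(1−p₂) = 1 − 0.442303 × 0.090805 = 0.959837.

0.9598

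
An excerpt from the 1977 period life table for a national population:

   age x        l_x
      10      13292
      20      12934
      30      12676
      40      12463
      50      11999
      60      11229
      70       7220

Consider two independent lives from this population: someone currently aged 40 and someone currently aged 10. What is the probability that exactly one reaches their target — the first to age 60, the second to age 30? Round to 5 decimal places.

p₁ = l_60/l_40 = 11229/12463 = 0.900987; p₂ = l_30/l_10 = 12676/13292 = 0.953656.
P(exactly one) = p₁(1−p₂) + (1−p₁)p₂ = 0.041755 + 0.094424 = 0.136180.

0.13618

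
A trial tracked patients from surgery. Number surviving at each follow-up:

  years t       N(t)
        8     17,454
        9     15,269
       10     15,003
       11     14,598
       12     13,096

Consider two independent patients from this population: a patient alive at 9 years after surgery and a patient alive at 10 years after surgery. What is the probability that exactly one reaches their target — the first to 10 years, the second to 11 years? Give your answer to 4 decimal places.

p₁ = N(10)/N(9) = 15,003/15,269 = 0.982579; p₂ = N(11)/N(10) = 14,598/15,003 = 0.973005.
P(exactly one) = p₁(1−p₂) + (1−p₁)p₂ = 0.026525 + 0.016951 = 0.043475.

0.0435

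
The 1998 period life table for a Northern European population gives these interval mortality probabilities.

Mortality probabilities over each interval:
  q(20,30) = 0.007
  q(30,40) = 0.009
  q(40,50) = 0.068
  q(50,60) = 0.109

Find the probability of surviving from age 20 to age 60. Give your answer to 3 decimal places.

Survival from 20 to 60 is the product of surviving each interval: (1 − 0.007) × (1 − 0.009) × (1 − 0.068) × (1 − 0.109).
= 0.993 × 0.991 × 0.932 × 0.891 = 0.817178.

0.817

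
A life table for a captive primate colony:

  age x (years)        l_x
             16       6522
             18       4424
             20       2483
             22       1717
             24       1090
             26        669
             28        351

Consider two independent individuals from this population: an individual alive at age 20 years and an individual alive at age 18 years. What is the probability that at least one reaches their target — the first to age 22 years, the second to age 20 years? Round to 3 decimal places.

p₁ = l_22/l_20 = 1717/2483 = 0.691502; p₂ = l_20/l_18 = 2483/4424 = 0.561257.
P(at least one) = 1 − (1−p₁)(1−p₂) = 1 − 0.308498 × 0.438743 = 0.864649.

0.865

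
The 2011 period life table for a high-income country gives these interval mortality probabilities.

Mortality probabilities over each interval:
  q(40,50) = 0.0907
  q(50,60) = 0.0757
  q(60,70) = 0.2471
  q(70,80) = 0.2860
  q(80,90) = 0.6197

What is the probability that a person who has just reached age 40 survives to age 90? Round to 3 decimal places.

0.172

P(survive 40→90) = (1 − 0.0907) × (1 − 0.0757) × (1 − 0.2471) × (1 − 0.2860) × (1 − 0.6197).
= 0.9093 × 0.9243 × 0.7529 × 0.7140 × 0.3803 = 0.171823.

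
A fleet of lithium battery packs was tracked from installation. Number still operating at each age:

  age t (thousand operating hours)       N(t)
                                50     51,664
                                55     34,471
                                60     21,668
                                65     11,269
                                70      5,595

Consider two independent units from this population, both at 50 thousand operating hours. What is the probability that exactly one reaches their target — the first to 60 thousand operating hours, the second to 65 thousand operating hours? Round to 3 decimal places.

0.455

p₁ = N(60)/N(50) = 21,668/51,664 = 0.419402; p₂ = N(65)/N(50) = 11,269/51,664 = 0.218121.
P(exactly one) = p₁(1−p₂) + (1−p₁)p₂ = 0.327922 + 0.126641 = 0.454562.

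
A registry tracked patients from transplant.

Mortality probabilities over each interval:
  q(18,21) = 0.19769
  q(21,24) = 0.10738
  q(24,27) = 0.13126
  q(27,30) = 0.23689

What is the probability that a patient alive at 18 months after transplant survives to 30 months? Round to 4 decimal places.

0.4748

Survival from 18 to 30 is the product of surviving each interval: (1 − 0.19769) × (1 − 0.10738) × (1 − 0.13126) × (1 − 0.23689).
= 0.80231 × 0.89262 × 0.86874 × 0.76311 = 0.474773.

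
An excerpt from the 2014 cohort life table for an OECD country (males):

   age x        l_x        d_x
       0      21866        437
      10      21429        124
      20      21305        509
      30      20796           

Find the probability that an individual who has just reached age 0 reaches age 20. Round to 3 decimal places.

0.974

We want 20p0 = l_20/l_0.
The conditional survival probability is l_20/l_0 = 21305/21866 = 0.974344.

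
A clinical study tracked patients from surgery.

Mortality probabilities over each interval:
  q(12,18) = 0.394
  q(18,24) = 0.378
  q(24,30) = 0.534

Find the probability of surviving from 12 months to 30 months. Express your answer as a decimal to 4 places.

Chaining the interval survival probabilities: (1 − 0.394) × (1 − 0.378) × (1 − 0.534).
= 0.606 × 0.622 × 0.466 = 0.175650.

0.1757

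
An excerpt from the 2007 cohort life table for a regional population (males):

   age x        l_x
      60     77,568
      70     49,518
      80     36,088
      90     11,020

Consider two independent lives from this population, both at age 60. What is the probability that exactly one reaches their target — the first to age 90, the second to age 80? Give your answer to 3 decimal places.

0.475

p₁ = l_90/l_60 = 11,020/77,568 = 0.142069; p₂ = l_80/l_60 = 36,088/77,568 = 0.465243.
P(exactly one) = p₁(1−p₂) + (1−p₁)p₂ = 0.075972 + 0.399146 = 0.475119.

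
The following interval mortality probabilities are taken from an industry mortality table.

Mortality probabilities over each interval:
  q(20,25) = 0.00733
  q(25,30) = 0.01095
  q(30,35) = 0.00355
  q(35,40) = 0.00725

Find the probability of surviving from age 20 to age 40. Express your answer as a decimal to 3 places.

0.971

P(survive 20→40) = (1 − 0.00733) × (1 − 0.01095) × (1 − 0.00355) × (1 − 0.00725).
= 0.99267 × 0.98905 × 0.99645 × 0.99275 = 0.971222.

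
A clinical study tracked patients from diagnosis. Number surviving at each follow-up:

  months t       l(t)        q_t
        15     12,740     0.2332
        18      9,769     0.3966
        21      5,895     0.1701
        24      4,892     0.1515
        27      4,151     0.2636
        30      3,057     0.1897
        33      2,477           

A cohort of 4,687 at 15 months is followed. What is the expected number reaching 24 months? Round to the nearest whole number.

1800

The relevant probability is 4,892/12,740 = 0.383987.
Expected number = 4,687 × 0.383987 = 1800.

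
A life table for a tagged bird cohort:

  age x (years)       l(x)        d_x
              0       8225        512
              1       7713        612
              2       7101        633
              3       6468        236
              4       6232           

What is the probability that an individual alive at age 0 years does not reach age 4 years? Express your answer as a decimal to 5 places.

P(die before 4 | alive at 0) = 1 − l(4)/l(0) = 1 − 6232/8225 = (1993)/8225 = 0.242310.

0.24231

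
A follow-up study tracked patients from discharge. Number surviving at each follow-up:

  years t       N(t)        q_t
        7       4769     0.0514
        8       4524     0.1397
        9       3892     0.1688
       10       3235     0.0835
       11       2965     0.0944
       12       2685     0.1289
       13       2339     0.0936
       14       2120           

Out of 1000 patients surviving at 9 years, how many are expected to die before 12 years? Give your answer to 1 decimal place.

310.1

The relevant probability is 1 − 2685/3892 = 0.310123.
Expected number = 1000 × 0.310123 = 310.1.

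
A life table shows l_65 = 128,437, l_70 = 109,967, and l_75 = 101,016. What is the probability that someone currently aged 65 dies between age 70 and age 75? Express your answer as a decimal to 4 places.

0.0697

We want 5|5q65 = (l_70 − l_75)/l_65.
This is the probability of reaching 70 but not 75, conditional on being alive at 65: (l_70 − l_75) / l_65.
= (109,967 − 101,016) / 128,437 = 8,951 / 128,437 = 0.069692.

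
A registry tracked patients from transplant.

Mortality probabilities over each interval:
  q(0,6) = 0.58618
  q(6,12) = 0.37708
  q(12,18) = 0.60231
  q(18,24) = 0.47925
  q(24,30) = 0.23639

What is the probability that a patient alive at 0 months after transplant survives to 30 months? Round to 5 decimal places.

P(survive 0→30) = (1 − 0.58618) × (1 − 0.37708) × (1 − 0.60231) × (1 − 0.47925) × (1 − 0.23639).
= 0.41382 × 0.62292 × 0.39769 × 0.52075 × 0.76361 = 0.040765.

0.04077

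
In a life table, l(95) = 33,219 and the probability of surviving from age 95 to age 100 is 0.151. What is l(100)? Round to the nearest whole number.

5016

l(100) = l(95) × p = 33,219 × 0.151 = 5016.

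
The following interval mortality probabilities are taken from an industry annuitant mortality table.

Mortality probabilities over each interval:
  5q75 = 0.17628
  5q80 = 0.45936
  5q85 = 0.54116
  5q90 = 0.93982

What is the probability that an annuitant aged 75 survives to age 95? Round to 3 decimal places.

0.012

Chaining the interval survival probabilities: (1 − 0.17628) × (1 − 0.45936) × (1 − 0.54116) × (1 − 0.93982).
= 0.82372 × 0.54064 × 0.45884 × 0.06018 = 0.012297.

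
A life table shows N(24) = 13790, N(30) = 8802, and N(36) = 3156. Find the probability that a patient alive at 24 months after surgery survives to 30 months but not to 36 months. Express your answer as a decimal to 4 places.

This is the probability of reaching 30 but not 36, conditional on being alive at 24: (N(30) − N(36)) / N(24).
= (8802 − 3156) / 13790 = 5646 / 13790 = 0.409427.

0.4094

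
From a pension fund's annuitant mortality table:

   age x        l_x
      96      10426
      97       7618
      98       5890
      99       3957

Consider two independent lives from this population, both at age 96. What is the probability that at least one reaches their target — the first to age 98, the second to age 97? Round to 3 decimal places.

p₁ = l_98/l_96 = 5890/10426 = 0.564934; p₂ = l_97/l_96 = 7618/10426 = 0.730673.
P(at least one) = 1 − (1−p₁)(1−p₂) = 1 − 0.435066 × 0.269327 = 0.882825.

0.883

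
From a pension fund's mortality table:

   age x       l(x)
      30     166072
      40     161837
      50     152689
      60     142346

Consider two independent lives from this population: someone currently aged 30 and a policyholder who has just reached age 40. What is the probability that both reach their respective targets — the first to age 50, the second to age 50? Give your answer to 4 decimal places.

0.8674

p₁ = l(50)/l(30) = 152689/166072 = 0.919414; p₂ = l(50)/l(40) = 152689/161837 = 0.943474.
P(both) = p₁ × p₂ = 0.919414 × 0.943474 = 0.867443.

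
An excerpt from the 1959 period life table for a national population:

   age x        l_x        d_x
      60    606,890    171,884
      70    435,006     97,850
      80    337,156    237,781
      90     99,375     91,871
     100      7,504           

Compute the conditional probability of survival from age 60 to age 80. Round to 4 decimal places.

The conditional survival probability is l_80/l_60 = 337,156/606,890 = 0.555547.

0.5555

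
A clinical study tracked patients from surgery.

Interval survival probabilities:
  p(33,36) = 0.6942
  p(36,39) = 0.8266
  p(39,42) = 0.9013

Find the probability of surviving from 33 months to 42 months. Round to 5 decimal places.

P(survive 33→42) = 0.6942 × 0.8266 × 0.9013.
= 0.517189.

0.51719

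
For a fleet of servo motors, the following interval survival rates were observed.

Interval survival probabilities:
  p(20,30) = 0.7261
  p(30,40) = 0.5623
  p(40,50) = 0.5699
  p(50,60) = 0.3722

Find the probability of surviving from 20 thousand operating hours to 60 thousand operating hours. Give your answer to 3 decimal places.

Survival from 20 to 60 is the product of surviving each interval: 0.7261 × 0.5623 × 0.5699 × 0.3722.
= 0.086604.

0.087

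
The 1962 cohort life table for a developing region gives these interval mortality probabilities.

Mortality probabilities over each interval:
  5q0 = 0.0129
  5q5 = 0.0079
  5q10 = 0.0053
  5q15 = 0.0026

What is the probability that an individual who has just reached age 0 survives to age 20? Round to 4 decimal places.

0.9716

Chaining the interval survival probabilities: (1 − 0.0129) × (1 − 0.0079) × (1 − 0.0053) × (1 − 0.0026).
= 0.9871 × 0.9921 × 0.9947 × 0.9974 = 0.971579.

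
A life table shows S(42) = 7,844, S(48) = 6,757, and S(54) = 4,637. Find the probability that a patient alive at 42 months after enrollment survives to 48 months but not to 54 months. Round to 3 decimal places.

This is the probability of reaching 48 but not 54, conditional on being alive at 42: (S(48) − S(54)) / S(42).
= (6,757 − 4,637) / 7,844 = 2,120 / 7,844 = 0.270270.

0.270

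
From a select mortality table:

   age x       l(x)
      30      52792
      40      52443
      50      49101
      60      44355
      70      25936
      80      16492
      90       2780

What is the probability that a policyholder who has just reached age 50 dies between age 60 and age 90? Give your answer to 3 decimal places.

0.847

This is the probability of reaching 60 but not 90, conditional on being alive at 50: (l(60) − l(90)) / l(50).
= (44355 − 2780) / 49101 = 41575 / 49101 = 0.846724.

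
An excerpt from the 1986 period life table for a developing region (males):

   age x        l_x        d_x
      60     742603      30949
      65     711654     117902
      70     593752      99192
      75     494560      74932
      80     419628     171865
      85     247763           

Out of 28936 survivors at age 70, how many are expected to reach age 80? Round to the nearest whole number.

The relevant probability is 419628/593752 = 0.706740.
Expected number = 28936 × 0.706740 = 20450.

20450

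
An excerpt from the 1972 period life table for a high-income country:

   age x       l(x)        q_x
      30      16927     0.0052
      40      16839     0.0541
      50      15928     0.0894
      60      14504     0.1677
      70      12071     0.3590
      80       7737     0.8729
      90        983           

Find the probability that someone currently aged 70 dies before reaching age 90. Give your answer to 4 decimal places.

P(die before 90 | alive at 70) = 1 − l(90)/l(70) = 1 − 983/12071 = (11088)/12071 = 0.918565.

0.9186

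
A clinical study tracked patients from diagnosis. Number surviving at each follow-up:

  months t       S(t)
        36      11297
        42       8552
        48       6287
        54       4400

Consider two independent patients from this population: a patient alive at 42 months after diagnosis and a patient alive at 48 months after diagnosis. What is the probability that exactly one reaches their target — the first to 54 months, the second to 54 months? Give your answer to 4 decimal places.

p₁ = S(54)/S(42) = 4400/8552 = 0.514500; p₂ = S(54)/S(48) = 4400/6287 = 0.699857.
P(exactly one) = p₁(1−p₂) + (1−p₁)p₂ = 0.154424 + 0.339781 = 0.494204.

0.4942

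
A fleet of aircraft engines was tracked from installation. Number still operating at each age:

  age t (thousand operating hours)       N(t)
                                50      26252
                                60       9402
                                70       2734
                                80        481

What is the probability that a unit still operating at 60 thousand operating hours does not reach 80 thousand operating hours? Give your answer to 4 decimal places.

P(fail before 80 | operational at 60) = 1 − N(80)/N(60) = 1 − 481/9402 = (8921)/9402 = 0.948841.

0.9488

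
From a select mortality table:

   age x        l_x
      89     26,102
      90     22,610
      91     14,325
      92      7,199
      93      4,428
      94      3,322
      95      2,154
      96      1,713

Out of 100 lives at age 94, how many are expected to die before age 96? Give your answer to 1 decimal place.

48.4

The relevant probability is 1 − 1,713/3,322 = 0.484347.
Expected number = 100 × 0.484347 = 48.4.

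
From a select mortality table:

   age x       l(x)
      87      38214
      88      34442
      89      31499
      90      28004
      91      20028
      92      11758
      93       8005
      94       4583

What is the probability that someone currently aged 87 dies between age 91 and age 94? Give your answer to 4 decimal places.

This is the probability of reaching 91 but not 94, conditional on being alive at 87: (l(91) − l(94)) / l(87).
= (20028 − 4583) / 38214 = 15445 / 38214 = 0.404171.

0.4042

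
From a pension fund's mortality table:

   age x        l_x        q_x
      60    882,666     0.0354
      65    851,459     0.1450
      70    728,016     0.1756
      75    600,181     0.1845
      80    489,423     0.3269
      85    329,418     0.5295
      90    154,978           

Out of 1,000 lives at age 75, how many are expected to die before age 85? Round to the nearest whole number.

451

The relevant probability is 1 − 329,418/600,181 = 0.451136.
Expected number = 1,000 × 0.451136 = 451.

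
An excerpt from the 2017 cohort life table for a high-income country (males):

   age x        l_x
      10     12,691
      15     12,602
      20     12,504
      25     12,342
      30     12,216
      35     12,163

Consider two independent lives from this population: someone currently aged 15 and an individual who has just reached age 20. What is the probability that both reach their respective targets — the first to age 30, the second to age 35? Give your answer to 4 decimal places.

p₁ = l_30/l_15 = 12,216/12,602 = 0.969370; p₂ = l_35/l_20 = 12,163/12,504 = 0.972729.
P(both) = p₁ × p₂ = 0.969370 × 0.972729 = 0.942934.

0.9429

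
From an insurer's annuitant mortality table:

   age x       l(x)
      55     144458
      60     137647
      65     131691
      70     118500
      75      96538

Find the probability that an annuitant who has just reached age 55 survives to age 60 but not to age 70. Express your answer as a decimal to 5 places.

0.13254

This is the probability of reaching 60 but not 70, conditional on being alive at 55: (l(60) − l(70)) / l(55).
= (137647 − 118500) / 144458 = 19147 / 144458 = 0.132544.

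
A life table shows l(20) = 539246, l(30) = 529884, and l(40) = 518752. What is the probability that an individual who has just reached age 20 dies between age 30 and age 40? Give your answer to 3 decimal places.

0.021

This is the probability of reaching 30 but not 40, conditional on being alive at 20: (l(30) − l(40)) / l(20).
= (529884 − 518752) / 539246 = 11132 / 539246 = 0.020644.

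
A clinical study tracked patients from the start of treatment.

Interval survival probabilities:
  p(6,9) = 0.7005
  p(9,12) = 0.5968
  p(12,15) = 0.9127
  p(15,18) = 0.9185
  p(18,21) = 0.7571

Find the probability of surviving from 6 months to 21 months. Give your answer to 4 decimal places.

P(survive 6→21) = 0.7005 × 0.5968 × 0.9127 × 0.9185 × 0.7571.
= 0.265337.

0.2653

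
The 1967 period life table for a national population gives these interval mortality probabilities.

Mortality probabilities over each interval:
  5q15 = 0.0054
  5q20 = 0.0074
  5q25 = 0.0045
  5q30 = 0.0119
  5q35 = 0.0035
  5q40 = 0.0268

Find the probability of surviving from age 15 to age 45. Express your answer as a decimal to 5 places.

0.94177

The overall survival probability is (1 − 0.0054) × (1 − 0.0074) × (1 − 0.0045) × (1 − 0.0119) × (1 − 0.0035) × (1 − 0.0268).
= 0.9946 × 0.9926 × 0.9955 × 0.9881 × 0.9965 × 0.9732 = 0.941769.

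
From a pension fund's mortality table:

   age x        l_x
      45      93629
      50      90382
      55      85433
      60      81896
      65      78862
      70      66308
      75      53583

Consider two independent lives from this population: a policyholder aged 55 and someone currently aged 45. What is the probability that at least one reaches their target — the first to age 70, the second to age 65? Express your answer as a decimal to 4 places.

p₁ = l_70/l_55 = 66308/85433 = 0.776140; p₂ = l_65/l_45 = 78862/93629 = 0.842282.
P(at least one) = 1 − (1−p₁)(1−p₂) = 1 − 0.223860 × 0.157718 = 0.964693.

0.9647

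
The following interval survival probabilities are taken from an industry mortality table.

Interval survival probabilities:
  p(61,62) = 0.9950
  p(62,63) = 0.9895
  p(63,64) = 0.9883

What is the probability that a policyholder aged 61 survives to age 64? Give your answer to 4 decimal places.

0.9730

P(survive 61→64) = 0.9950 × 0.9895 × 0.9883.
= 0.973033.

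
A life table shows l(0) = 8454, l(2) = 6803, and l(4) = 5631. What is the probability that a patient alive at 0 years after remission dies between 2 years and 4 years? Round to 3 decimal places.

This is the probability of reaching 2 but not 4, conditional on being alive at 0: (l(2) − l(4)) / l(0).
= (6803 − 5631) / 8454 = 1172 / 8454 = 0.138633.

0.139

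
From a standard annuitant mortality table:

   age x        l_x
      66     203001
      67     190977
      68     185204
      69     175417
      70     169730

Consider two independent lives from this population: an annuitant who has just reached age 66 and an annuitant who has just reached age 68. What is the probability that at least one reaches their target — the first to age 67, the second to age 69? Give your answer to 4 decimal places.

p₁ = l_67/l_66 = 190977/203001 = 0.940769; p₂ = l_69/l_68 = 175417/185204 = 0.947156.
P(at least one) = 1 − (1−p₁)(1−p₂) = 1 − 0.059231 × 0.052844 = 0.996870.

0.9969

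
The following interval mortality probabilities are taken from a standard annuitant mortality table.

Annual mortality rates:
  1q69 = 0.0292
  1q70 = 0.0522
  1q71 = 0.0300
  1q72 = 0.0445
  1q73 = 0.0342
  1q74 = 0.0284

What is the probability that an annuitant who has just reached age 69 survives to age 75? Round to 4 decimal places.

0.8002

Chaining the interval survival probabilities: (1 − 0.0292) × (1 − 0.0522) × (1 − 0.0300) × (1 − 0.0445) × (1 − 0.0342) × (1 − 0.0284).
= 0.9708 × 0.9478 × 0.9700 × 0.9555 × 0.9658 × 0.9716 = 0.800246.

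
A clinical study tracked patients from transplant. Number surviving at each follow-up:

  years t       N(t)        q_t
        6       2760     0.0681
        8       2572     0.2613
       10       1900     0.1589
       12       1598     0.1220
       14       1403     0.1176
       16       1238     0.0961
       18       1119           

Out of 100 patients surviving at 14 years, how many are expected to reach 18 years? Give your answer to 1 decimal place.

79.8

The relevant probability is 1119/1403 = 0.797577.
Expected number = 100 × 0.797577 = 79.8.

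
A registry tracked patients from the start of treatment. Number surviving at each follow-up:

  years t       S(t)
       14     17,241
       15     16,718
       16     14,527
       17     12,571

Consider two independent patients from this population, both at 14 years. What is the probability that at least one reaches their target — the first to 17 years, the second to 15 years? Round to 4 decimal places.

0.9918

p₁ = S(17)/S(14) = 12,571/17,241 = 0.729134; p₂ = S(15)/S(14) = 16,718/17,241 = 0.969665.
P(at least one) = 1 − (1−p₁)(1−p₂) = 1 − 0.270866 × 0.030335 = 0.991783.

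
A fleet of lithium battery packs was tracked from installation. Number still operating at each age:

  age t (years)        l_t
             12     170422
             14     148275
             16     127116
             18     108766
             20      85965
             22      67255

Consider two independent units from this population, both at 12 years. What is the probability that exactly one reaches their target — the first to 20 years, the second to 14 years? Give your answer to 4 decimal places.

p₁ = l_20/l_12 = 85965/170422 = 0.504424; p₂ = l_14/l_12 = 148275/170422 = 0.870046.
P(exactly one) = p₁(1−p₂) + (1−p₁)p₂ = 0.065552 + 0.431174 = 0.496726.

0.4967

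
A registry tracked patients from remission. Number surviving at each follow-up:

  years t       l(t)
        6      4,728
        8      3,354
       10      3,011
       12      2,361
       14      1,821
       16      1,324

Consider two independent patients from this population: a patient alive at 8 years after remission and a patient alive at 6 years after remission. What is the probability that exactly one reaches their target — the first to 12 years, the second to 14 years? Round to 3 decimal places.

0.547

p₁ = l(12)/l(8) = 2,361/3,354 = 0.703936; p₂ = l(14)/l(6) = 1,821/4,728 = 0.385152.
P(exactly one) = p₁(1−p₂) + (1−p₁)p₂ = 0.432814 + 0.114030 = 0.546843.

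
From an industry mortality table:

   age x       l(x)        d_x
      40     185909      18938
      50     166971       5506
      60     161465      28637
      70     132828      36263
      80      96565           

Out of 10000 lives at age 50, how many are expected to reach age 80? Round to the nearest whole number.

The relevant probability is 96565/166971 = 0.578334.
Expected number = 10000 × 0.578334 = 5783.

5783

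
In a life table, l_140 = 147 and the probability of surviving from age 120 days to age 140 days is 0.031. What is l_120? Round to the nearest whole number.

4742

l_120 = l_140 / p = 147 / 0.031 = 4742.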